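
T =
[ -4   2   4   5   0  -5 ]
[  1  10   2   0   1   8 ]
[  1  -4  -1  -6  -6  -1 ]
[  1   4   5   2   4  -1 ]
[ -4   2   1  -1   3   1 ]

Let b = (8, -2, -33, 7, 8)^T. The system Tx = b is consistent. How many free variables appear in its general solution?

1

Row reduce the augmented matrix [T | b].
R2 ← R2 + (1/4)·R1: [0, 21/2, 3, 5/4, 1, 27/4, 0]
R3 ← R3 + (1/4)·R1: [0, -7/2, 0, -19/4, -6, -9/4, -31]
R4 ← R4 + (1/4)·R1: [0, 9/2, 6, 13/4, 4, -9/4, 9]
R5 ← R5 − R1: [0, 0, -3, -6, 3, 6, 0]
R3 ← R3 + (1/3)·R2: [0, 0, 1, -13/3, -17/3, 0, -31]
R4 ← R4 − (3/7)·R2: [0, 0, 33/7, 19/7, 25/7, -36/7, 9]
R4 ← R4 − (33/7)·R3: [0, 0, 0, 162/7, 212/7, -36/7, 1086/7]
R5 ← R5 + (3)·R3: [0, 0, 0, -19, -14, 6, -93]
R5 ← R5 + (133/162)·R4: [0, 0, 0, 0, 880/81, 16/9, 928/27]
The echelon form has 5 nonzero rows, and every pivot lies in the first 6 columns, so rank(T) = rank([T|b]) = 5.
The system is consistent.
Free variables = (unknowns) − (rank) = 6 − 5 = 1.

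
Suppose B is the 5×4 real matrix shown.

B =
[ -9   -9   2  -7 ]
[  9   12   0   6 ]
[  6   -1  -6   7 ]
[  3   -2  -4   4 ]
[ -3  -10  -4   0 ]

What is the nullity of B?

Row reduce to echelon form.
R2 ← R2 + R1: [0, 3, 2, -1]
R3 ← R3 + (2/3)·R1: [0, -7, -14/3, 7/3]
R4 ← R4 + (1/3)·R1: [0, -5, -10/3, 5/3]
R5 ← R5 − (1/3)·R1: [0, -7, -14/3, 7/3]
R3 ← R3 + (7/3)·R2: [0, 0, 0, 0]
R4 ← R4 + (5/3)·R2: [0, 0, 0, 0]
R5 ← R5 + (7/3)·R2: [0, 0, 0, 0]
2 nonzero rows, so rank(B) = 2.
B has 4 columns; by rank–nullity, nullity = 4 − 2 = 2.

2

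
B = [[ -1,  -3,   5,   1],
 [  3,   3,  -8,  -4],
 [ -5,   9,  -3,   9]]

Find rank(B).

Row reduce to echelon form.
R2 ← R2 + (3)·R1: [0, -6, 7, -1]
R3 ← R3 − (5)·R1: [0, 24, -28, 4]
R3 ← R3 + (4)·R2: [0, 0, 0, 0]
Echelon form has 2 nonzero rows, so rank(B) = 2.

2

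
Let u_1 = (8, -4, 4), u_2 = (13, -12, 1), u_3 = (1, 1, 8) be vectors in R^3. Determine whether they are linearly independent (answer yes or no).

yes

Form the matrix with these vectors as rows and row reduce.
R2 ← R2 − (13/8)·R1: [0, -11/2, -11/2]
R3 ← R3 − (1/8)·R1: [0, 3/2, 15/2]
R3 ← R3 + (3/11)·R2: [0, 0, 6]
3 nonzero rows, so the 3 vectors span a space of dimension 3.
Since 3 = 3, the vectors are linearly independent.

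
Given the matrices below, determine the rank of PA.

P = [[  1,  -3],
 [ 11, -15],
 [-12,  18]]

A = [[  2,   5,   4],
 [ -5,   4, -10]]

2

First compute PA:
[[ 17,  -7,  34],
 [ 97,  -5, 194],
 [-114,  12, -228]]
Now row reduce the product.
R2 ← R2 − (97/17)·R1: [0, 594/17, 0]
R3 ← R3 + (114/17)·R1: [0, -594/17, 0]
R3 ← R3 + R2: [0, 0, 0]
2 nonzero rows, so rank(PA) = 2.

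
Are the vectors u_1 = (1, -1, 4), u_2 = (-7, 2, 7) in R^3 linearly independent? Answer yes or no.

yes

Form the matrix with these vectors as rows and row reduce.
R2 ← R2 + (7)·R1: [0, -5, 35]
2 nonzero rows, so the 2 vectors span a space of dimension 2.
Since 2 = 2, the vectors are linearly independent.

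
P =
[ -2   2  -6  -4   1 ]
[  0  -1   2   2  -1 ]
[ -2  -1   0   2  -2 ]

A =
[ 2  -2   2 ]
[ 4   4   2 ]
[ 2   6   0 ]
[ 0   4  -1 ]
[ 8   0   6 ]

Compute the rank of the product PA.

2

First compute PA:
[[  0, -40,  10],
 [ -8,  16, -10],
 [-24,   8, -20]]
Now row reduce the product.
Swap R1 ↔ R2
R3 ← R3 − (3)·R1: [0, -40, 10]
R3 ← R3 − R2: [0, 0, 0]
2 nonzero rows, so rank(PA) = 2.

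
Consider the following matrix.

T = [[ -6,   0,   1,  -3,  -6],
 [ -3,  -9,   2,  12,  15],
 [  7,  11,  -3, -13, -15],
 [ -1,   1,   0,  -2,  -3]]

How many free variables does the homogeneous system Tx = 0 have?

Row reduce to echelon form.
R2 ← R2 − (1/2)·R1: [0, -9, 3/2, 27/2, 18]
R3 ← R3 + (7/6)·R1: [0, 11, -11/6, -33/2, -22]
R4 ← R4 − (1/6)·R1: [0, 1, -1/6, -3/2, -2]
R3 ← R3 + (11/9)·R2: [0, 0, 0, 0, 0]
R4 ← R4 + (1/9)·R2: [0, 0, 0, 0, 0]
2 nonzero rows, so rank(T) = 2.
T has 5 columns; by rank–nullity, nullity = 5 − 2 = 3.

3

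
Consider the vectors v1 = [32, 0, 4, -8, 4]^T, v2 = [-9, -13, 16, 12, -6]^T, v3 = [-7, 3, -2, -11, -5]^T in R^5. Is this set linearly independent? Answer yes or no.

Form the matrix with these vectors as rows and row reduce.
R2 ← R2 + (9/32)·R1: [0, -13, 137/8, 39/4, -39/8]
R3 ← R3 + (7/32)·R1: [0, 3, -9/8, -51/4, -33/8]
R3 ← R3 + (3/13)·R2: [0, 0, 147/52, -21/2, -21/4]
3 nonzero rows, so the 3 vectors span a space of dimension 3.
Since 3 = 3, the vectors are linearly independent.

yes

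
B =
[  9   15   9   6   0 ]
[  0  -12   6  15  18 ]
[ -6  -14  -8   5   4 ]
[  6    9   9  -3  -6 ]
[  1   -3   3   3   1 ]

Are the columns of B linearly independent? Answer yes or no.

Row reduce B to echelon form.
R3 ← R3 + (2/3)·R1: [0, -4, -2, 9, 4]
R4 ← R4 − (2/3)·R1: [0, -1, 3, -7, -6]
R5 ← R5 − (1/9)·R1: [0, -14/3, 2, 7/3, 1]
R3 ← R3 − (1/3)·R2: [0, 0, -4, 4, -2]
R4 ← R4 − (1/12)·R2: [0, 0, 5/2, -33/4, -15/2]
R5 ← R5 − (7/18)·R2: [0, 0, -1/3, -7/2, -6]
R4 ← R4 + (5/8)·R3: [0, 0, 0, -23/4, -35/4]
R5 ← R5 − (1/12)·R3: [0, 0, 0, -23/6, -35/6]
R5 ← R5 − (2/3)·R4: [0, 0, 0, 0, 0]
4 pivots among 5 columns.
Only 4 < 5 pivot columns, so the columns are linearly dependent.

no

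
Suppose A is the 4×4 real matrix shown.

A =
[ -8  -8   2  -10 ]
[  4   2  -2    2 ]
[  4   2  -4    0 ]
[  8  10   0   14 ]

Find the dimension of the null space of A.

Row reduce to echelon form.
R2 ← R2 + (1/2)·R1: [0, -2, -1, -3]
R3 ← R3 + (1/2)·R1: [0, -2, -3, -5]
R4 ← R4 + R1: [0, 2, 2, 4]
R3 ← R3 − R2: [0, 0, -2, -2]
R4 ← R4 + R2: [0, 0, 1, 1]
R4 ← R4 + (1/2)·R3: [0, 0, 0, 0]
3 nonzero rows, so rank(A) = 3.
A has 4 columns; by rank–nullity, nullity = 4 − 3 = 1.

1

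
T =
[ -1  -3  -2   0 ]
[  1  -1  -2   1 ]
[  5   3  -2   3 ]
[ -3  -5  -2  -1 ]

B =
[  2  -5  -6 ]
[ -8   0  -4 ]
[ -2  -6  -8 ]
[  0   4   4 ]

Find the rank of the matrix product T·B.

2

First compute TB:
[[ 26,  17,  34],
 [ 14,  11,  18],
 [-10,  -1, -14],
 [ 38,  23,  50]]
Now row reduce the product.
R2 ← R2 − (7/13)·R1: [0, 24/13, -4/13]
R3 ← R3 + (5/13)·R1: [0, 72/13, -12/13]
R4 ← R4 − (19/13)·R1: [0, -24/13, 4/13]
R3 ← R3 − (3)·R2: [0, 0, 0]
R4 ← R4 + R2: [0, 0, 0]
2 nonzero rows, so rank(TB) = 2.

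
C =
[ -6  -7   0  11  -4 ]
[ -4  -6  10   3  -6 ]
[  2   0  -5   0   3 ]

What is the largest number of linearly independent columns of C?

3

Row reduce to echelon form.
R2 ← R2 − (2/3)·R1: [0, -4/3, 10, -13/3, -10/3]
R3 ← R3 + (1/3)·R1: [0, -7/3, -5, 11/3, 5/3]
R3 ← R3 − (7/4)·R2: [0, 0, -45/2, 45/4, 15/2]
Echelon form has 3 nonzero rows, so rank(C) = 3.
The rank gives the maximum number of linearly independent columns: 3.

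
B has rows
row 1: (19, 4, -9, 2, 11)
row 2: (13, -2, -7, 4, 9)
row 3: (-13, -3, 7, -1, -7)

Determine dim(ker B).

Row reduce to echelon form.
R2 ← R2 − (13/19)·R1: [0, -90/19, -16/19, 50/19, 28/19]
R3 ← R3 + (13/19)·R1: [0, -5/19, 16/19, 7/19, 10/19]
R3 ← R3 − (1/18)·R2: [0, 0, 8/9, 2/9, 4/9]
3 nonzero rows, so rank(B) = 3.
B has 5 columns; by rank–nullity, nullity = 5 − 3 = 2.

2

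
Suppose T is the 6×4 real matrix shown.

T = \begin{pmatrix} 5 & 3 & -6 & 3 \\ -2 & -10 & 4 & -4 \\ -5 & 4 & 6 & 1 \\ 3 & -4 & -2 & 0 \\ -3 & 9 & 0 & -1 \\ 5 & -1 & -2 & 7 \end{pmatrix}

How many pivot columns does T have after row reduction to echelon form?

4

Row reduce to echelon form.
R2 ← R2 + (2/5)·R1: [0, -44/5, 8/5, -14/5]
R3 ← R3 + R1: [0, 7, 0, 4]
R4 ← R4 − (3/5)·R1: [0, -29/5, 8/5, -9/5]
R5 ← R5 + (3/5)·R1: [0, 54/5, -18/5, 4/5]
R6 ← R6 − R1: [0, -4, 4, 4]
R3 ← R3 + (35/44)·R2: [0, 0, 14/11, 39/22]
R4 ← R4 − (29/44)·R2: [0, 0, 6/11, 1/22]
R5 ← R5 + (27/22)·R2: [0, 0, -18/11, -29/11]
R6 ← R6 − (5/11)·R2: [0, 0, 36/11, 58/11]
R4 ← R4 − (3/7)·R3: [0, 0, 0, -5/7]
R5 ← R5 + (9/7)·R3: [0, 0, 0, -5/14]
R6 ← R6 − (18/7)·R3: [0, 0, 0, 5/7]
R5 ← R5 − (1/2)·R4: [0, 0, 0, 0]
R6 ← R6 + R4: [0, 0, 0, 0]
Echelon form has 4 nonzero rows, so rank(T) = 4.
Each nonzero row contributes one pivot column: 4 pivot columns.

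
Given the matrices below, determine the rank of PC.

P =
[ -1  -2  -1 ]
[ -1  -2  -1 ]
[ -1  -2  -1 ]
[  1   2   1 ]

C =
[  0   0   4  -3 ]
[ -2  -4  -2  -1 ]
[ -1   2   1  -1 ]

1

First compute PC:
[[  5,   6,  -1,   6],
 [  5,   6,  -1,   6],
 [  5,   6,  -1,   6],
 [ -5,  -6,   1,  -6]]
Now row reduce the product.
R2 ← R2 − R1: [0, 0, 0, 0]
R3 ← R3 − R1: [0, 0, 0, 0]
R4 ← R4 + R1: [0, 0, 0, 0]
1 nonzero row, so rank(PC) = 1.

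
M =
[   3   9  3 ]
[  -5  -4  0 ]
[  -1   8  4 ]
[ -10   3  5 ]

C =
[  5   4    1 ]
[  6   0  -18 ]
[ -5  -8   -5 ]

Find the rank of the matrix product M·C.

2

First compute MC:
[[ 54, -12, -174],
 [-49, -20,  67],
 [ 23, -36, -165],
 [-57, -80, -89]]
Now row reduce the product.
R2 ← R2 + (49/54)·R1: [0, -278/9, -818/9]
R3 ← R3 − (23/54)·R1: [0, -278/9, -818/9]
R4 ← R4 + (19/18)·R1: [0, -278/3, -818/3]
R3 ← R3 − R2: [0, 0, 0]
R4 ← R4 − (3)·R2: [0, 0, 0]
2 nonzero rows, so rank(MC) = 2.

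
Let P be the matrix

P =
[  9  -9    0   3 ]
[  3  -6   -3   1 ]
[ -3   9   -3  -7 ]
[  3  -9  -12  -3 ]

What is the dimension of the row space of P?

3

Row reduce to echelon form.
R2 ← R2 − (1/3)·R1: [0, -3, -3, 0]
R3 ← R3 + (1/3)·R1: [0, 6, -3, -6]
R4 ← R4 − (1/3)·R1: [0, -6, -12, -4]
R3 ← R3 + (2)·R2: [0, 0, -9, -6]
R4 ← R4 − (2)·R2: [0, 0, -6, -4]
R4 ← R4 − (2/3)·R3: [0, 0, 0, 0]
Echelon form has 3 nonzero rows, so rank(P) = 3.
The row space has dimension equal to the rank: 3.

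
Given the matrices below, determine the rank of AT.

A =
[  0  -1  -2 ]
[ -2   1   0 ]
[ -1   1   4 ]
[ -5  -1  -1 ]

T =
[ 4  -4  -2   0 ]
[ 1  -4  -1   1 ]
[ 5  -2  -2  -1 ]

First compute AT:
[[-11,   8,   5,   1],
 [ -7,   4,   3,   1],
 [ 17,  -8,  -7,  -3],
 [-26,  26,  13,   0]]
Now row reduce the product.
R2 ← R2 − (7/11)·R1: [0, -12/11, -2/11, 4/11]
R3 ← R3 + (17/11)·R1: [0, 48/11, 8/11, -16/11]
R4 ← R4 − (26/11)·R1: [0, 78/11, 13/11, -26/11]
R3 ← R3 + (4)·R2: [0, 0, 0, 0]
R4 ← R4 + (13/2)·R2: [0, 0, 0, 0]
2 nonzero rows, so rank(AT) = 2.

2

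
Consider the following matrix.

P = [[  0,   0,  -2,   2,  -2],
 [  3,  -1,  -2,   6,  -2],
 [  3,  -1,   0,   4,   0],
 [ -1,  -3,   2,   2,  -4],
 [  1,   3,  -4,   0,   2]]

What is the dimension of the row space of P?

3

Row reduce to echelon form.
Swap R1 ↔ R2
R3 ← R3 − R1: [0, 0, 2, -2, 2]
R4 ← R4 + (1/3)·R1: [0, -10/3, 4/3, 4, -14/3]
R5 ← R5 − (1/3)·R1: [0, 10/3, -10/3, -2, 8/3]
Swap R2 ↔ R4
R5 ← R5 + R2: [0, 0, -2, 2, -2]
R4 ← R4 + R3: [0, 0, 0, 0, 0]
R5 ← R5 + R3: [0, 0, 0, 0, 0]
Echelon form has 3 nonzero rows, so rank(P) = 3.
The row space has dimension equal to the rank: 3.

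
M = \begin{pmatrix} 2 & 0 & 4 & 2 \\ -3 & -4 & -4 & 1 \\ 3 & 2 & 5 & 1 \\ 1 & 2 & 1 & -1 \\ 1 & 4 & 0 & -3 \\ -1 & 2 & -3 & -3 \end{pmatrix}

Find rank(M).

Row reduce to echelon form.
R2 ← R2 + (3/2)·R1: [0, -4, 2, 4]
R3 ← R3 − (3/2)·R1: [0, 2, -1, -2]
R4 ← R4 − (1/2)·R1: [0, 2, -1, -2]
R5 ← R5 − (1/2)·R1: [0, 4, -2, -4]
R6 ← R6 + (1/2)·R1: [0, 2, -1, -2]
R3 ← R3 + (1/2)·R2: [0, 0, 0, 0]
R4 ← R4 + (1/2)·R2: [0, 0, 0, 0]
R5 ← R5 + R2: [0, 0, 0, 0]
R6 ← R6 + (1/2)·R2: [0, 0, 0, 0]
Echelon form has 2 nonzero rows, so rank(M) = 2.

2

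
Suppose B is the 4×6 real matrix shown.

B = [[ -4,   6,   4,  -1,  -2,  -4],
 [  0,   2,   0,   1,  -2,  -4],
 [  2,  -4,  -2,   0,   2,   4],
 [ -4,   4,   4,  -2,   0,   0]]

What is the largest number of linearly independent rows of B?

2

Row reduce to echelon form.
R3 ← R3 + (1/2)·R1: [0, -1, 0, -1/2, 1, 2]
R4 ← R4 − R1: [0, -2, 0, -1, 2, 4]
R3 ← R3 + (1/2)·R2: [0, 0, 0, 0, 0, 0]
R4 ← R4 + R2: [0, 0, 0, 0, 0, 0]
Echelon form has 2 nonzero rows, so rank(B) = 2.
The rank gives the maximum number of linearly independent rows: 2.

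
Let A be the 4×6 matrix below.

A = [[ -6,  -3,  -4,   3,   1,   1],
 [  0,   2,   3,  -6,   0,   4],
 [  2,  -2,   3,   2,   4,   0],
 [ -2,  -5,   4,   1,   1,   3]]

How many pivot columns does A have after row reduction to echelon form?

Row reduce to echelon form.
R3 ← R3 + (1/3)·R1: [0, -3, 5/3, 3, 13/3, 1/3]
R4 ← R4 − (1/3)·R1: [0, -4, 16/3, 0, 2/3, 8/3]
R3 ← R3 + (3/2)·R2: [0, 0, 37/6, -6, 13/3, 19/3]
R4 ← R4 + (2)·R2: [0, 0, 34/3, -12, 2/3, 32/3]
R4 ← R4 − (68/37)·R3: [0, 0, 0, -36/37, -270/37, -36/37]
Echelon form has 4 nonzero rows, so rank(A) = 4.
Each nonzero row contributes one pivot column: 4 pivot columns.

4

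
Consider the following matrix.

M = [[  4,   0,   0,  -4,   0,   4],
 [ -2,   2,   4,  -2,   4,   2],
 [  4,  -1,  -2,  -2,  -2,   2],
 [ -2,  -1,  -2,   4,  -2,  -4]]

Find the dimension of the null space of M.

Row reduce to echelon form.
R2 ← R2 + (1/2)·R1: [0, 2, 4, -4, 4, 4]
R3 ← R3 − R1: [0, -1, -2, 2, -2, -2]
R4 ← R4 + (1/2)·R1: [0, -1, -2, 2, -2, -2]
R3 ← R3 + (1/2)·R2: [0, 0, 0, 0, 0, 0]
R4 ← R4 + (1/2)·R2: [0, 0, 0, 0, 0, 0]
2 nonzero rows, so rank(M) = 2.
M has 6 columns; by rank–nullity, nullity = 6 − 2 = 4.

4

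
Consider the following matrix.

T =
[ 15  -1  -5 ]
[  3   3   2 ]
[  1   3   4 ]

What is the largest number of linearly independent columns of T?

Row reduce to echelon form.
R2 ← R2 − (1/5)·R1: [0, 16/5, 3]
R3 ← R3 − (1/15)·R1: [0, 46/15, 13/3]
R3 ← R3 − (23/24)·R2: [0, 0, 35/24]
Echelon form has 3 nonzero rows, so rank(T) = 3.
The rank gives the maximum number of linearly independent columns: 3.

3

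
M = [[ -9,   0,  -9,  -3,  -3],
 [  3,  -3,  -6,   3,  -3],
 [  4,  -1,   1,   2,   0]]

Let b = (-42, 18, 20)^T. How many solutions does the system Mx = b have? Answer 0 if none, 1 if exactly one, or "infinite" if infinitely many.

Row reduce the augmented matrix [M | b].
R2 ← R2 + (1/3)·R1: [0, -3, -9, 2, -4, 4]
R3 ← R3 + (4/9)·R1: [0, -1, -3, 2/3, -4/3, 4/3]
R3 ← R3 − (1/3)·R2: [0, 0, 0, 0, 0, 0]
The echelon form has 2 nonzero rows, and every pivot lies in the first 5 columns, so rank(M) = rank([M|b]) = 2.
The system is consistent.
rank = 2 < 5 unknowns, so there are infinitely many solutions.

infinite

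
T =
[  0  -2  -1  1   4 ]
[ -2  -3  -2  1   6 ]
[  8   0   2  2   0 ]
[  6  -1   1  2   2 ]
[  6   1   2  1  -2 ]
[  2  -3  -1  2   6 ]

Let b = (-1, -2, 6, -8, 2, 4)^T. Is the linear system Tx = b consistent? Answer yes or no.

Row reduce the augmented matrix [T | b].
Swap R1 ↔ R2
R3 ← R3 + (4)·R1: [0, -12, -6, 6, 24, -2]
R4 ← R4 + (3)·R1: [0, -10, -5, 5, 20, -14]
R5 ← R5 + (3)·R1: [0, -8, -4, 4, 16, -4]
R6 ← R6 + R1: [0, -6, -3, 3, 12, 2]
R3 ← R3 − (6)·R2: [0, 0, 0, 0, 0, 4]
R4 ← R4 − (5)·R2: [0, 0, 0, 0, 0, -9]
R5 ← R5 − (4)·R2: [0, 0, 0, 0, 0, 0]
R6 ← R6 − (3)·R2: [0, 0, 0, 0, 0, 5]
R4 ← R4 + (9/4)·R3: [0, 0, 0, 0, 0, 0]
R6 ← R6 − (5/4)·R3: [0, 0, 0, 0, 0, 0]
The echelon form has 3 nonzero rows; the last pivot sits in the augmented column, so rank(T) = 2 but rank([T|b]) = 3.
Since the ranks differ, the system is inconsistent.

no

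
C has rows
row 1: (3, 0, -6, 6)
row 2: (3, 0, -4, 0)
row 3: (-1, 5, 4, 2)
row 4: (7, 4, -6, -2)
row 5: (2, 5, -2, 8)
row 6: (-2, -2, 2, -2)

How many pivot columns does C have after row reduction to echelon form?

3

Row reduce to echelon form.
R2 ← R2 − R1: [0, 0, 2, -6]
R3 ← R3 + (1/3)·R1: [0, 5, 2, 4]
R4 ← R4 − (7/3)·R1: [0, 4, 8, -16]
R5 ← R5 − (2/3)·R1: [0, 5, 2, 4]
R6 ← R6 + (2/3)·R1: [0, -2, -2, 2]
Swap R2 ↔ R3
R4 ← R4 − (4/5)·R2: [0, 0, 32/5, -96/5]
R5 ← R5 − R2: [0, 0, 0, 0]
R6 ← R6 + (2/5)·R2: [0, 0, -6/5, 18/5]
R4 ← R4 − (16/5)·R3: [0, 0, 0, 0]
R6 ← R6 + (3/5)·R3: [0, 0, 0, 0]
Echelon form has 3 nonzero rows, so rank(C) = 3.
Each nonzero row contributes one pivot column: 3 pivot columns.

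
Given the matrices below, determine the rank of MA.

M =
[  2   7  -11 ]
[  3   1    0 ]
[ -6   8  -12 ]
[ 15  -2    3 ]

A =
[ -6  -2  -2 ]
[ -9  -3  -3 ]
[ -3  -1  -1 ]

1

First compute MA:
[[-42, -14, -14],
 [-27,  -9,  -9],
 [  0,   0,   0],
 [-81, -27, -27]]
Now row reduce the product.
R2 ← R2 − (9/14)·R1: [0, 0, 0]
R4 ← R4 − (27/14)·R1: [0, 0, 0]
1 nonzero row, so rank(MA) = 1.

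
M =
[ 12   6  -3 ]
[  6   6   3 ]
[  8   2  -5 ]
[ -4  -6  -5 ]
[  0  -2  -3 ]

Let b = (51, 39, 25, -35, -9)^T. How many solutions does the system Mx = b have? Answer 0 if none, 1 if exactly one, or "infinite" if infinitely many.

Row reduce the augmented matrix [M | b].
R2 ← R2 − (1/2)·R1: [0, 3, 9/2, 27/2]
R3 ← R3 − (2/3)·R1: [0, -2, -3, -9]
R4 ← R4 + (1/3)·R1: [0, -4, -6, -18]
R3 ← R3 + (2/3)·R2: [0, 0, 0, 0]
R4 ← R4 + (4/3)·R2: [0, 0, 0, 0]
R5 ← R5 + (2/3)·R2: [0, 0, 0, 0]
The echelon form has 2 nonzero rows, and every pivot lies in the first 3 columns, so rank(M) = rank([M|b]) = 2.
The system is consistent.
rank = 2 < 3 unknowns, so there are infinitely many solutions.

infinite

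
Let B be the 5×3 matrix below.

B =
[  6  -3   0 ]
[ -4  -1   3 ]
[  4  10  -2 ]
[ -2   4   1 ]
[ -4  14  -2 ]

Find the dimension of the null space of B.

0

Row reduce to echelon form.
R2 ← R2 + (2/3)·R1: [0, -3, 3]
R3 ← R3 − (2/3)·R1: [0, 12, -2]
R4 ← R4 + (1/3)·R1: [0, 3, 1]
R5 ← R5 + (2/3)·R1: [0, 12, -2]
R3 ← R3 + (4)·R2: [0, 0, 10]
R4 ← R4 + R2: [0, 0, 4]
R5 ← R5 + (4)·R2: [0, 0, 10]
R4 ← R4 − (2/5)·R3: [0, 0, 0]
R5 ← R5 − R3: [0, 0, 0]
3 nonzero rows, so rank(B) = 3.
B has 3 columns; by rank–nullity, nullity = 3 − 3 = 0.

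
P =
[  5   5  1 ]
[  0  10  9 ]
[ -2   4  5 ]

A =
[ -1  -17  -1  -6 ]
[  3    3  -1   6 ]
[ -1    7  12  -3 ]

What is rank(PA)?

2

First compute PA:
[[  9, -63,   2,  -3],
 [ 21,  93,  98,  33],
 [  9,  81,  58,  21]]
Now row reduce the product.
R2 ← R2 − (7/3)·R1: [0, 240, 280/3, 40]
R3 ← R3 − R1: [0, 144, 56, 24]
R3 ← R3 − (3/5)·R2: [0, 0, 0, 0]
2 nonzero rows, so rank(PA) = 2.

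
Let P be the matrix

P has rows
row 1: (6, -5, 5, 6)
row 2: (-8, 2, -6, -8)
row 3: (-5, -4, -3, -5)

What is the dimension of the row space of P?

2

Row reduce to echelon form.
R2 ← R2 + (4/3)·R1: [0, -14/3, 2/3, 0]
R3 ← R3 + (5/6)·R1: [0, -49/6, 7/6, 0]
R3 ← R3 − (7/4)·R2: [0, 0, 0, 0]
Echelon form has 2 nonzero rows, so rank(P) = 2.
The row space has dimension equal to the rank: 2.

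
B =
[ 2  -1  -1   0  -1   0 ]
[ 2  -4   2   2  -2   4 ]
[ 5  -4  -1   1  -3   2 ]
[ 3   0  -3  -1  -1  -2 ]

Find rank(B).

Row reduce to echelon form.
R2 ← R2 − R1: [0, -3, 3, 2, -1, 4]
R3 ← R3 − (5/2)·R1: [0, -3/2, 3/2, 1, -1/2, 2]
R4 ← R4 − (3/2)·R1: [0, 3/2, -3/2, -1, 1/2, -2]
R3 ← R3 − (1/2)·R2: [0, 0, 0, 0, 0, 0]
R4 ← R4 + (1/2)·R2: [0, 0, 0, 0, 0, 0]
Echelon form has 2 nonzero rows, so rank(B) = 2.

2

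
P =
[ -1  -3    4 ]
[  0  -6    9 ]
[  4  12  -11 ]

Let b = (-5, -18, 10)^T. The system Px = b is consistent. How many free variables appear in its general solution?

0

Row reduce the augmented matrix [P | b].
R3 ← R3 + (4)·R1: [0, 0, 5, -10]
The echelon form has 3 nonzero rows, and every pivot lies in the first 3 columns, so rank(P) = rank([P|b]) = 3.
The system is consistent.
Free variables = (unknowns) − (rank) = 3 − 3 = 0.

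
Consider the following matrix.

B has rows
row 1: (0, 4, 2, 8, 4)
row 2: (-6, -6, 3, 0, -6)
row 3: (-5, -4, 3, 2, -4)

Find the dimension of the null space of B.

3

Row reduce to echelon form.
Swap R1 ↔ R2
R3 ← R3 − (5/6)·R1: [0, 1, 1/2, 2, 1]
R3 ← R3 − (1/4)·R2: [0, 0, 0, 0, 0]
2 nonzero rows, so rank(B) = 2.
B has 5 columns; by rank–nullity, nullity = 5 − 2 = 3.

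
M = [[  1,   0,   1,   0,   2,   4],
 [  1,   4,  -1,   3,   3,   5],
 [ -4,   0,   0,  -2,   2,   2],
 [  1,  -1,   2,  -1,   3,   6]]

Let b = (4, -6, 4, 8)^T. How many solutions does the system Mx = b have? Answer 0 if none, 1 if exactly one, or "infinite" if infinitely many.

0

Row reduce the augmented matrix [M | b].
R2 ← R2 − R1: [0, 4, -2, 3, 1, 1, -10]
R3 ← R3 + (4)·R1: [0, 0, 4, -2, 10, 18, 20]
R4 ← R4 − R1: [0, -1, 1, -1, 1, 2, 4]
R4 ← R4 + (1/4)·R2: [0, 0, 1/2, -1/4, 5/4, 9/4, 3/2]
R4 ← R4 − (1/8)·R3: [0, 0, 0, 0, 0, 0, -1]
The echelon form has 4 nonzero rows; the last pivot sits in the augmented column, so rank(M) = 3 but rank([M|b]) = 4.
Since the ranks differ, the system is inconsistent.
It has no solutions.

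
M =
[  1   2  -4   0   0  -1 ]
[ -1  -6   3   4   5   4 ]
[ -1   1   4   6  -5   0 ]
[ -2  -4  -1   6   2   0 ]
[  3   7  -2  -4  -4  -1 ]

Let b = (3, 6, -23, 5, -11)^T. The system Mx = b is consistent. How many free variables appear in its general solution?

Row reduce the augmented matrix [M | b].
R2 ← R2 + R1: [0, -4, -1, 4, 5, 3, 9]
R3 ← R3 + R1: [0, 3, 0, 6, -5, -1, -20]
R4 ← R4 + (2)·R1: [0, 0, -9, 6, 2, -2, 11]
R5 ← R5 − (3)·R1: [0, 1, 10, -4, -4, 2, -20]
R3 ← R3 + (3/4)·R2: [0, 0, -3/4, 9, -5/4, 5/4, -53/4]
R5 ← R5 + (1/4)·R2: [0, 0, 39/4, -3, -11/4, 11/4, -71/4]
R4 ← R4 − (12)·R3: [0, 0, 0, -102, 17, -17, 170]
R5 ← R5 + (13)·R3: [0, 0, 0, 114, -19, 19, -190]
R5 ← R5 + (19/17)·R4: [0, 0, 0, 0, 0, 0, 0]
The echelon form has 4 nonzero rows, and every pivot lies in the first 6 columns, so rank(M) = rank([M|b]) = 4.
The system is consistent.
Free variables = (unknowns) − (rank) = 6 − 4 = 2.

2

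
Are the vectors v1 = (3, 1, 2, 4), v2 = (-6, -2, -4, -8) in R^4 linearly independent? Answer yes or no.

no

Form the matrix with these vectors as rows and row reduce.
R2 ← R2 + (2)·R1: [0, 0, 0, 0]
1 nonzero row, so the 2 vectors span a space of dimension 1.
Since 1 < 2, the vectors are linearly dependent.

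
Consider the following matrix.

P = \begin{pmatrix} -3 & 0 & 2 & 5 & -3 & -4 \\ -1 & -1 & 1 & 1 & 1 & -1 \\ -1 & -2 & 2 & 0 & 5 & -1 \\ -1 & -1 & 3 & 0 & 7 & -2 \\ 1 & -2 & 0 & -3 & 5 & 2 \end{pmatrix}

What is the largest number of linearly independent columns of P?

3

Row reduce to echelon form.
R2 ← R2 − (1/3)·R1: [0, -1, 1/3, -2/3, 2, 1/3]
R3 ← R3 − (1/3)·R1: [0, -2, 4/3, -5/3, 6, 1/3]
R4 ← R4 − (1/3)·R1: [0, -1, 7/3, -5/3, 8, -2/3]
R5 ← R5 + (1/3)·R1: [0, -2, 2/3, -4/3, 4, 2/3]
R3 ← R3 − (2)·R2: [0, 0, 2/3, -1/3, 2, -1/3]
R4 ← R4 − R2: [0, 0, 2, -1, 6, -1]
R5 ← R5 − (2)·R2: [0, 0, 0, 0, 0, 0]
R4 ← R4 − (3)·R3: [0, 0, 0, 0, 0, 0]
Echelon form has 3 nonzero rows, so rank(P) = 3.
The rank gives the maximum number of linearly independent columns: 3.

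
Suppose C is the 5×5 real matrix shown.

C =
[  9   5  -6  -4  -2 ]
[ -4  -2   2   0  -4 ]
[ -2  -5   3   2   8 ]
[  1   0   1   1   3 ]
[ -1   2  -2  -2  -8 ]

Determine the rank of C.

4

Row reduce to echelon form.
R2 ← R2 + (4/9)·R1: [0, 2/9, -2/3, -16/9, -44/9]
R3 ← R3 + (2/9)·R1: [0, -35/9, 5/3, 10/9, 68/9]
R4 ← R4 − (1/9)·R1: [0, -5/9, 5/3, 13/9, 29/9]
R5 ← R5 + (1/9)·R1: [0, 23/9, -8/3, -22/9, -74/9]
R3 ← R3 + (35/2)·R2: [0, 0, -10, -30, -78]
R4 ← R4 + (5/2)·R2: [0, 0, 0, -3, -9]
R5 ← R5 − (23/2)·R2: [0, 0, 5, 18, 48]
R5 ← R5 + (1/2)·R3: [0, 0, 0, 3, 9]
R5 ← R5 + R4: [0, 0, 0, 0, 0]
Echelon form has 4 nonzero rows, so rank(C) = 4.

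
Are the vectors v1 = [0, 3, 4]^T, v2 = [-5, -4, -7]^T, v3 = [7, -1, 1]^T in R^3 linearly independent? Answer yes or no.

Form the matrix with these vectors as rows and row reduce.
Swap R1 ↔ R2
R3 ← R3 + (7/5)·R1: [0, -33/5, -44/5]
R3 ← R3 + (11/5)·R2: [0, 0, 0]
2 nonzero rows, so the 3 vectors span a space of dimension 2.
Since 2 < 3, the vectors are linearly dependent.

no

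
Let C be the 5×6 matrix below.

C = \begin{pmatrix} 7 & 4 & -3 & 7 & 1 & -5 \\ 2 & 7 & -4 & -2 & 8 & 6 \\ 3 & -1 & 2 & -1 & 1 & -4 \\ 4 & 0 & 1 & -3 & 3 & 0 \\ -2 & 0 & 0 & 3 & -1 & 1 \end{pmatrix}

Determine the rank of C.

Row reduce to echelon form.
R2 ← R2 − (2/7)·R1: [0, 41/7, -22/7, -4, 54/7, 52/7]
R3 ← R3 − (3/7)·R1: [0, -19/7, 23/7, -4, 4/7, -13/7]
R4 ← R4 − (4/7)·R1: [0, -16/7, 19/7, -7, 17/7, 20/7]
R5 ← R5 + (2/7)·R1: [0, 8/7, -6/7, 5, -5/7, -3/7]
R3 ← R3 + (19/41)·R2: [0, 0, 75/41, -240/41, 170/41, 65/41]
R4 ← R4 + (16/41)·R2: [0, 0, 61/41, -351/41, 223/41, 236/41]
R5 ← R5 − (8/41)·R2: [0, 0, -10/41, 237/41, -91/41, -77/41]
R4 ← R4 − (61/75)·R3: [0, 0, 0, -19/5, 31/15, 67/15]
R5 ← R5 + (2/15)·R3: [0, 0, 0, 5, -5/3, -5/3]
R5 ← R5 + (25/19)·R4: [0, 0, 0, 0, 20/19, 80/19]
Echelon form has 5 nonzero rows, so rank(C) = 5.

5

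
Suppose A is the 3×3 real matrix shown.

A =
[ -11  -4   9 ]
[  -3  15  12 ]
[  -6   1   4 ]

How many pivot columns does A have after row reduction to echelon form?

Row reduce to echelon form.
R2 ← R2 − (3/11)·R1: [0, 177/11, 105/11]
R3 ← R3 − (6/11)·R1: [0, 35/11, -10/11]
R3 ← R3 − (35/177)·R2: [0, 0, -165/59]
Echelon form has 3 nonzero rows, so rank(A) = 3.
Each nonzero row contributes one pivot column: 3 pivot columns.

3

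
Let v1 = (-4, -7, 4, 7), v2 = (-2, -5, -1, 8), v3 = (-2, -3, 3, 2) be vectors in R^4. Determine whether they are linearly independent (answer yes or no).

Form the matrix with these vectors as rows and row reduce.
R2 ← R2 − (1/2)·R1: [0, -3/2, -3, 9/2]
R3 ← R3 − (1/2)·R1: [0, 1/2, 1, -3/2]
R3 ← R3 + (1/3)·R2: [0, 0, 0, 0]
2 nonzero rows, so the 3 vectors span a space of dimension 2.
Since 2 < 3, the vectors are linearly dependent.

no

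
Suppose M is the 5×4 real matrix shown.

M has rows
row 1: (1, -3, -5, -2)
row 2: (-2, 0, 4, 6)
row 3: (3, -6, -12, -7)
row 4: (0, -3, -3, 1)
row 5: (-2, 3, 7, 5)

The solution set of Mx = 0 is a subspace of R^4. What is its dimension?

Row reduce to echelon form.
R2 ← R2 + (2)·R1: [0, -6, -6, 2]
R3 ← R3 − (3)·R1: [0, 3, 3, -1]
R5 ← R5 + (2)·R1: [0, -3, -3, 1]
R3 ← R3 + (1/2)·R2: [0, 0, 0, 0]
R4 ← R4 − (1/2)·R2: [0, 0, 0, 0]
R5 ← R5 − (1/2)·R2: [0, 0, 0, 0]
2 nonzero rows, so rank(M) = 2.
M has 4 columns; by rank–nullity, nullity = 4 − 2 = 2.

2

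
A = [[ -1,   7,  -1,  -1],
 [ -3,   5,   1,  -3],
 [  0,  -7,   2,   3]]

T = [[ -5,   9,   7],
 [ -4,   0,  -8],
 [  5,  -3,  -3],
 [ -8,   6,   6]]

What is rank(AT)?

First compute AT:
[[-20, -12, -66],
 [ 24, -48, -82],
 [ 14,  12,  68]]
Now row reduce the product.
R2 ← R2 + (6/5)·R1: [0, -312/5, -806/5]
R3 ← R3 + (7/10)·R1: [0, 18/5, 109/5]
R3 ← R3 + (3/52)·R2: [0, 0, 25/2]
3 nonzero rows, so rank(AT) = 3.

3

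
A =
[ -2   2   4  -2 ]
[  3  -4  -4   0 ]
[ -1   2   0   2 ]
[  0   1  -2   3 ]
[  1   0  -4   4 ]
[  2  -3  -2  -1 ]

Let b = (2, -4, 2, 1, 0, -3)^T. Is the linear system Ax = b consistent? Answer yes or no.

yes

Row reduce the augmented matrix [A | b].
R2 ← R2 + (3/2)·R1: [0, -1, 2, -3, -1]
R3 ← R3 − (1/2)·R1: [0, 1, -2, 3, 1]
R5 ← R5 + (1/2)·R1: [0, 1, -2, 3, 1]
R6 ← R6 + R1: [0, -1, 2, -3, -1]
R3 ← R3 + R2: [0, 0, 0, 0, 0]
R4 ← R4 + R2: [0, 0, 0, 0, 0]
R5 ← R5 + R2: [0, 0, 0, 0, 0]
R6 ← R6 − R2: [0, 0, 0, 0, 0]
The echelon form has 2 nonzero rows, and every pivot lies in the first 4 columns, so rank(A) = rank([A|b]) = 2.
The system is consistent.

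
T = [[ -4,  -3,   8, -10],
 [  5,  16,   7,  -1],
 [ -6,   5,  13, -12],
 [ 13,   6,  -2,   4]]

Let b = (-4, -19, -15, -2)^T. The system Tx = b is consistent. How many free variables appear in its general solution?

Row reduce the augmented matrix [T | b].
R2 ← R2 + (5/4)·R1: [0, 49/4, 17, -27/2, -24]
R3 ← R3 − (3/2)·R1: [0, 19/2, 1, 3, -9]
R4 ← R4 + (13/4)·R1: [0, -15/4, 24, -57/2, -15]
R3 ← R3 − (38/49)·R2: [0, 0, -597/49, 660/49, 471/49]
R4 ← R4 + (15/49)·R2: [0, 0, 1431/49, -1599/49, -1095/49]
R4 ← R4 + (477/199)·R3: [0, 0, 0, -69/199, 138/199]
The echelon form has 4 nonzero rows, and every pivot lies in the first 4 columns, so rank(T) = rank([T|b]) = 4.
The system is consistent.
Free variables = (unknowns) − (rank) = 4 − 4 = 0.

0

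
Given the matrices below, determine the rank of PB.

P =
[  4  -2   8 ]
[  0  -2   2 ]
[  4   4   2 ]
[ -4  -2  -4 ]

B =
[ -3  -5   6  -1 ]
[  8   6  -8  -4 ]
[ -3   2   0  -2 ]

2

First compute PB:
[[-52, -16,  40, -12],
 [-22,  -8,  16,   4],
 [ 14,   8,  -8, -24],
 [  8,   0,  -8,  20]]
Now row reduce the product.
R2 ← R2 − (11/26)·R1: [0, -16/13, -12/13, 118/13]
R3 ← R3 + (7/26)·R1: [0, 48/13, 36/13, -354/13]
R4 ← R4 + (2/13)·R1: [0, -32/13, -24/13, 236/13]
R3 ← R3 + (3)·R2: [0, 0, 0, 0]
R4 ← R4 − (2)·R2: [0, 0, 0, 0]
2 nonzero rows, so rank(PB) = 2.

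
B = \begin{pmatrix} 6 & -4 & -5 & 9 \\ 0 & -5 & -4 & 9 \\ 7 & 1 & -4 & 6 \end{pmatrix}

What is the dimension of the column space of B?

3

Row reduce to echelon form.
R3 ← R3 − (7/6)·R1: [0, 17/3, 11/6, -9/2]
R3 ← R3 + (17/15)·R2: [0, 0, -27/10, 57/10]
Echelon form has 3 nonzero rows, so rank(B) = 3.
The column space has dimension equal to the rank: 3.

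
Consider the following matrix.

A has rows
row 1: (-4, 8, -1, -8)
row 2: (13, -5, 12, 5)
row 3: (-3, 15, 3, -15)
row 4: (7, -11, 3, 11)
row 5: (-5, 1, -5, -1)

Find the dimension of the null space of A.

2

Row reduce to echelon form.
R2 ← R2 + (13/4)·R1: [0, 21, 35/4, -21]
R3 ← R3 − (3/4)·R1: [0, 9, 15/4, -9]
R4 ← R4 + (7/4)·R1: [0, 3, 5/4, -3]
R5 ← R5 − (5/4)·R1: [0, -9, -15/4, 9]
R3 ← R3 − (3/7)·R2: [0, 0, 0, 0]
R4 ← R4 − (1/7)·R2: [0, 0, 0, 0]
R5 ← R5 + (3/7)·R2: [0, 0, 0, 0]
2 nonzero rows, so rank(A) = 2.
A has 4 columns; by rank–nullity, nullity = 4 − 2 = 2.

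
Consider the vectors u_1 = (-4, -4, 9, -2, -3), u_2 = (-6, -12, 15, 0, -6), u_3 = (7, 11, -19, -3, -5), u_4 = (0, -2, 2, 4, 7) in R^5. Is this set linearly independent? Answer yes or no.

no

Form the matrix with these vectors as rows and row reduce.
R2 ← R2 − (3/2)·R1: [0, -6, 3/2, 3, -3/2]
R3 ← R3 + (7/4)·R1: [0, 4, -13/4, -13/2, -41/4]
R3 ← R3 + (2/3)·R2: [0, 0, -9/4, -9/2, -45/4]
R4 ← R4 − (1/3)·R2: [0, 0, 3/2, 3, 15/2]
R4 ← R4 + (2/3)·R3: [0, 0, 0, 0, 0]
3 nonzero rows, so the 4 vectors span a space of dimension 3.
Since 3 < 4, the vectors are linearly dependent.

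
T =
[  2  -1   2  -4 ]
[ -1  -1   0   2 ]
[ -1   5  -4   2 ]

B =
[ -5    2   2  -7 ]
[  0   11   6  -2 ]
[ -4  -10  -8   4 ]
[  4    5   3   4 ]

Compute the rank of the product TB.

First compute TB:
[[-34, -47, -30, -20],
 [ 13,  -3,  -2,  17],
 [ 29, 103,  66, -11]]
Now row reduce the product.
R2 ← R2 + (13/34)·R1: [0, -713/34, -229/17, 159/17]
R3 ← R3 + (29/34)·R1: [0, 2139/34, 687/17, -477/17]
R3 ← R3 + (3)·R2: [0, 0, 0, 0]
2 nonzero rows, so rank(TB) = 2.

2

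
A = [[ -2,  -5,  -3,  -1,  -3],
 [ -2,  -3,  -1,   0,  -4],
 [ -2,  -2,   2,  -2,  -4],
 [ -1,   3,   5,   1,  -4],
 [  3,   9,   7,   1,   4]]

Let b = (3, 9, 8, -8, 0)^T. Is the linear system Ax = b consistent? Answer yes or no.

no

Row reduce the augmented matrix [A | b].
R2 ← R2 − R1: [0, 2, 2, 1, -1, 6]
R3 ← R3 − R1: [0, 3, 5, -1, -1, 5]
R4 ← R4 − (1/2)·R1: [0, 11/2, 13/2, 3/2, -5/2, -19/2]
R5 ← R5 + (3/2)·R1: [0, 3/2, 5/2, -1/2, -1/2, 9/2]
R3 ← R3 − (3/2)·R2: [0, 0, 2, -5/2, 1/2, -4]
R4 ← R4 − (11/4)·R2: [0, 0, 1, -5/4, 1/4, -26]
R5 ← R5 − (3/4)·R2: [0, 0, 1, -5/4, 1/4, 0]
R4 ← R4 − (1/2)·R3: [0, 0, 0, 0, 0, -24]
R5 ← R5 − (1/2)·R3: [0, 0, 0, 0, 0, 2]
R5 ← R5 + (1/12)·R4: [0, 0, 0, 0, 0, 0]
The echelon form has 4 nonzero rows; the last pivot sits in the augmented column, so rank(A) = 3 but rank([A|b]) = 4.
Since the ranks differ, the system is inconsistent.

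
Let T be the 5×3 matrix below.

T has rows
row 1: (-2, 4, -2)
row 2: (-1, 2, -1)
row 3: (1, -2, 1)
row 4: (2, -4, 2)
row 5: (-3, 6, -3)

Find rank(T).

Row reduce to echelon form.
R2 ← R2 − (1/2)·R1: [0, 0, 0]
R3 ← R3 + (1/2)·R1: [0, 0, 0]
R4 ← R4 + R1: [0, 0, 0]
R5 ← R5 − (3/2)·R1: [0, 0, 0]
Echelon form has 1 nonzero row, so rank(T) = 1.

1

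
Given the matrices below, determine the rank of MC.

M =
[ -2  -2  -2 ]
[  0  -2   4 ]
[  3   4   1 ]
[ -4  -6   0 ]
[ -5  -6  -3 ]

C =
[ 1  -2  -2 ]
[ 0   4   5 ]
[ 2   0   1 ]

First compute MC:
[[ -6,  -4,  -8],
 [  8,  -8,  -6],
 [  5,  10,  15],
 [ -4, -16, -22],
 [-11, -14, -23]]
Now row reduce the product.
R2 ← R2 + (4/3)·R1: [0, -40/3, -50/3]
R3 ← R3 + (5/6)·R1: [0, 20/3, 25/3]
R4 ← R4 − (2/3)·R1: [0, -40/3, -50/3]
R5 ← R5 − (11/6)·R1: [0, -20/3, -25/3]
R3 ← R3 + (1/2)·R2: [0, 0, 0]
R4 ← R4 − R2: [0, 0, 0]
R5 ← R5 − (1/2)·R2: [0, 0, 0]
2 nonzero rows, so rank(MC) = 2.

2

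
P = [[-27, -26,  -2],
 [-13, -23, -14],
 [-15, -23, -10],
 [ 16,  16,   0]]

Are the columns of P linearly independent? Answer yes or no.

yes

Row reduce P to echelon form.
R2 ← R2 − (13/27)·R1: [0, -283/27, -352/27]
R3 ← R3 − (5/9)·R1: [0, -77/9, -80/9]
R4 ← R4 + (16/27)·R1: [0, 16/27, -32/27]
R3 ← R3 − (231/283)·R2: [0, 0, 496/283]
R4 ← R4 + (16/283)·R2: [0, 0, -544/283]
R4 ← R4 + (34/31)·R3: [0, 0, 0]
3 pivots among 3 columns.
Every column is a pivot column, so the columns are linearly independent.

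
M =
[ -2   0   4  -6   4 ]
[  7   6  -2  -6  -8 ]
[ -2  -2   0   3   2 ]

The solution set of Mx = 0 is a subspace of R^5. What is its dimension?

3

Row reduce to echelon form.
R2 ← R2 + (7/2)·R1: [0, 6, 12, -27, 6]
R3 ← R3 − R1: [0, -2, -4, 9, -2]
R3 ← R3 + (1/3)·R2: [0, 0, 0, 0, 0]
2 nonzero rows, so rank(M) = 2.
M has 5 columns; by rank–nullity, nullity = 5 − 2 = 3.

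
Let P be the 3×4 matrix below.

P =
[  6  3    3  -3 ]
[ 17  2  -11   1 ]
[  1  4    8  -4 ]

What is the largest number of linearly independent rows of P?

Row reduce to echelon form.
R2 ← R2 − (17/6)·R1: [0, -13/2, -39/2, 19/2]
R3 ← R3 − (1/6)·R1: [0, 7/2, 15/2, -7/2]
R3 ← R3 + (7/13)·R2: [0, 0, -3, 21/13]
Echelon form has 3 nonzero rows, so rank(P) = 3.
The rank gives the maximum number of linearly independent rows: 3.

3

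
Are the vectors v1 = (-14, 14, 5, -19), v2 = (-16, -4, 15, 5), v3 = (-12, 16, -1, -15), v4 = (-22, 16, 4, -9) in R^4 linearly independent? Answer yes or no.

Form the matrix with these vectors as rows and row reduce.
R2 ← R2 − (8/7)·R1: [0, -20, 65/7, 187/7]
R3 ← R3 − (6/7)·R1: [0, 4, -37/7, 9/7]
R4 ← R4 − (11/7)·R1: [0, -6, -27/7, 146/7]
R3 ← R3 + (1/5)·R2: [0, 0, -24/7, 232/35]
R4 ← R4 − (3/10)·R2: [0, 0, -93/14, 899/70]
R4 ← R4 − (31/16)·R3: [0, 0, 0, 0]
3 nonzero rows, so the 4 vectors span a space of dimension 3.
Since 3 < 4, the vectors are linearly dependent.

no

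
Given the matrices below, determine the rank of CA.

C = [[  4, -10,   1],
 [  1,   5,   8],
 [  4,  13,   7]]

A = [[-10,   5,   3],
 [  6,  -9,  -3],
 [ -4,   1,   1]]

2

First compute CA:
[[-104, 111,  43],
 [-12, -32,  -4],
 [ 10, -90, -20]]
Now row reduce the product.
R2 ← R2 − (3/26)·R1: [0, -1165/26, -233/26]
R3 ← R3 + (5/52)·R1: [0, -4125/52, -825/52]
R3 ← R3 − (825/466)·R2: [0, 0, 0]
2 nonzero rows, so rank(CA) = 2.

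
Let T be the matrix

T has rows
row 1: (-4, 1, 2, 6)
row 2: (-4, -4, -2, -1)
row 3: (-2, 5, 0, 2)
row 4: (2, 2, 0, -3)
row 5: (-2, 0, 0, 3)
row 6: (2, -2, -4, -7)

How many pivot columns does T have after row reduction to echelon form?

4

Row reduce to echelon form.
R2 ← R2 − R1: [0, -5, -4, -7]
R3 ← R3 − (1/2)·R1: [0, 9/2, -1, -1]
R4 ← R4 + (1/2)·R1: [0, 5/2, 1, 0]
R5 ← R5 − (1/2)·R1: [0, -1/2, -1, 0]
R6 ← R6 + (1/2)·R1: [0, -3/2, -3, -4]
R3 ← R3 + (9/10)·R2: [0, 0, -23/5, -73/10]
R4 ← R4 + (1/2)·R2: [0, 0, -1, -7/2]
R5 ← R5 − (1/10)·R2: [0, 0, -3/5, 7/10]
R6 ← R6 − (3/10)·R2: [0, 0, -9/5, -19/10]
R4 ← R4 − (5/23)·R3: [0, 0, 0, -44/23]
R5 ← R5 − (3/23)·R3: [0, 0, 0, 38/23]
R6 ← R6 − (9/23)·R3: [0, 0, 0, 22/23]
R5 ← R5 + (19/22)·R4: [0, 0, 0, 0]
R6 ← R6 + (1/2)·R4: [0, 0, 0, 0]
Echelon form has 4 nonzero rows, so rank(T) = 4.
Each nonzero row contributes one pivot column: 4 pivot columns.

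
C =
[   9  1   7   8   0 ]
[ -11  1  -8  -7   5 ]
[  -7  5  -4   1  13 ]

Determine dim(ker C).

3

Row reduce to echelon form.
R2 ← R2 + (11/9)·R1: [0, 20/9, 5/9, 25/9, 5]
R3 ← R3 + (7/9)·R1: [0, 52/9, 13/9, 65/9, 13]
R3 ← R3 − (13/5)·R2: [0, 0, 0, 0, 0]
2 nonzero rows, so rank(C) = 2.
C has 5 columns; by rank–nullity, nullity = 5 − 2 = 3.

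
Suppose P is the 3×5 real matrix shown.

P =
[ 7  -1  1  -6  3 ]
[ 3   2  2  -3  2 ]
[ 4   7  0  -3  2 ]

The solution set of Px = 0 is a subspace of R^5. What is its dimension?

2

Row reduce to echelon form.
R2 ← R2 − (3/7)·R1: [0, 17/7, 11/7, -3/7, 5/7]
R3 ← R3 − (4/7)·R1: [0, 53/7, -4/7, 3/7, 2/7]
R3 ← R3 − (53/17)·R2: [0, 0, -93/17, 30/17, -33/17]
3 nonzero rows, so rank(P) = 3.
P has 5 columns; by rank–nullity, nullity = 5 − 3 = 2.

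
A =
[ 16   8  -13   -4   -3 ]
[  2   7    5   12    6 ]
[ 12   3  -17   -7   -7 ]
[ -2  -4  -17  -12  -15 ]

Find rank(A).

4

Row reduce to echelon form.
R2 ← R2 − (1/8)·R1: [0, 6, 53/8, 25/2, 51/8]
R3 ← R3 − (3/4)·R1: [0, -3, -29/4, -4, -19/4]
R4 ← R4 + (1/8)·R1: [0, -3, -149/8, -25/2, -123/8]
R3 ← R3 + (1/2)·R2: [0, 0, -63/16, 9/4, -25/16]
R4 ← R4 + (1/2)·R2: [0, 0, -245/16, -25/4, -195/16]
R4 ← R4 − (35/9)·R3: [0, 0, 0, -15, -55/9]
Echelon form has 4 nonzero rows, so rank(A) = 4.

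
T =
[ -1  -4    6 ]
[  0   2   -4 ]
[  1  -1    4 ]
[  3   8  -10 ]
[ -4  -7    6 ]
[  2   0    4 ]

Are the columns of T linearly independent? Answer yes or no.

Row reduce T to echelon form.
R3 ← R3 + R1: [0, -5, 10]
R4 ← R4 + (3)·R1: [0, -4, 8]
R5 ← R5 − (4)·R1: [0, 9, -18]
R6 ← R6 + (2)·R1: [0, -8, 16]
R3 ← R3 + (5/2)·R2: [0, 0, 0]
R4 ← R4 + (2)·R2: [0, 0, 0]
R5 ← R5 − (9/2)·R2: [0, 0, 0]
R6 ← R6 + (4)·R2: [0, 0, 0]
2 pivots among 3 columns.
Only 2 < 3 pivot columns, so the columns are linearly dependent.

no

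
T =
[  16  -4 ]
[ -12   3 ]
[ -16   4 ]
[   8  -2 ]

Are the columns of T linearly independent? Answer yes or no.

no

Row reduce T to echelon form.
R2 ← R2 + (3/4)·R1: [0, 0]
R3 ← R3 + R1: [0, 0]
R4 ← R4 − (1/2)·R1: [0, 0]
1 pivot among 2 columns.
Only 1 < 2 pivot columns, so the columns are linearly dependent.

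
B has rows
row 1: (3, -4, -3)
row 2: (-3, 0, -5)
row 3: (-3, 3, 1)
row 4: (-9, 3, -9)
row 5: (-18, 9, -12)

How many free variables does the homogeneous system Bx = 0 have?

Row reduce to echelon form.
R2 ← R2 + R1: [0, -4, -8]
R3 ← R3 + R1: [0, -1, -2]
R4 ← R4 + (3)·R1: [0, -9, -18]
R5 ← R5 + (6)·R1: [0, -15, -30]
R3 ← R3 − (1/4)·R2: [0, 0, 0]
R4 ← R4 − (9/4)·R2: [0, 0, 0]
R5 ← R5 − (15/4)·R2: [0, 0, 0]
2 nonzero rows, so rank(B) = 2.
B has 3 columns; by rank–nullity, nullity = 3 − 2 = 1.

1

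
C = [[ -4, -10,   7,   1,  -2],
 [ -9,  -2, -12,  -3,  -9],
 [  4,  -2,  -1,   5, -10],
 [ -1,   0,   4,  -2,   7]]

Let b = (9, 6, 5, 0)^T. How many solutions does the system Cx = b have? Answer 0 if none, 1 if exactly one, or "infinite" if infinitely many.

0

Row reduce the augmented matrix [C | b].
R2 ← R2 − (9/4)·R1: [0, 41/2, -111/4, -21/4, -9/2, -57/4]
R3 ← R3 + R1: [0, -12, 6, 6, -12, 14]
R4 ← R4 − (1/4)·R1: [0, 5/2, 9/4, -9/4, 15/2, -9/4]
R3 ← R3 + (24/41)·R2: [0, 0, -420/41, 120/41, -600/41, 232/41]
R4 ← R4 − (5/41)·R2: [0, 0, 231/41, -66/41, 330/41, -21/41]
R4 ← R4 + (11/20)·R3: [0, 0, 0, 0, 0, 13/5]
The echelon form has 4 nonzero rows; the last pivot sits in the augmented column, so rank(C) = 3 but rank([C|b]) = 4.
Since the ranks differ, the system is inconsistent.
It has no solutions.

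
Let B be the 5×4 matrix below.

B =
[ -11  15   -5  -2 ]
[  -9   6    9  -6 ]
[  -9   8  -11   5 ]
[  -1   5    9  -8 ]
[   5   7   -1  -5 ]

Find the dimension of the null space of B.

Row reduce to echelon form.
R2 ← R2 − (9/11)·R1: [0, -69/11, 144/11, -48/11]
R3 ← R3 − (9/11)·R1: [0, -47/11, -76/11, 73/11]
R4 ← R4 − (1/11)·R1: [0, 40/11, 104/11, -86/11]
R5 ← R5 + (5/11)·R1: [0, 152/11, -36/11, -65/11]
R3 ← R3 − (47/69)·R2: [0, 0, -364/23, 221/23]
R4 ← R4 + (40/69)·R2: [0, 0, 392/23, -238/23]
R5 ← R5 + (152/69)·R2: [0, 0, 588/23, -357/23]
R4 ← R4 + (14/13)·R3: [0, 0, 0, 0]
R5 ← R5 + (21/13)·R3: [0, 0, 0, 0]
3 nonzero rows, so rank(B) = 3.
B has 4 columns; by rank–nullity, nullity = 4 − 3 = 1.

1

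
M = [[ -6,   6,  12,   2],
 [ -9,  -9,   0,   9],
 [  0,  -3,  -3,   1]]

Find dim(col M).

2

Row reduce to echelon form.
R2 ← R2 − (3/2)·R1: [0, -18, -18, 6]
R3 ← R3 − (1/6)·R2: [0, 0, 0, 0]
Echelon form has 2 nonzero rows, so rank(M) = 2.
The column space has dimension equal to the rank: 2.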